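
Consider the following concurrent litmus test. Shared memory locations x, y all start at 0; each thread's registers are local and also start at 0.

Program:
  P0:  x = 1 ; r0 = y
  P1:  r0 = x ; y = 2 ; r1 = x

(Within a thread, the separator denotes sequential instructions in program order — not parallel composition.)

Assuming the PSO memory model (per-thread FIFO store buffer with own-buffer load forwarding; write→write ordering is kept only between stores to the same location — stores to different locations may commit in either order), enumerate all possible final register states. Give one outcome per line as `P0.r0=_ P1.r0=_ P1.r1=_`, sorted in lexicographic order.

P0.r0=0 P1.r0=0 P1.r1=0
P0.r0=0 P1.r0=0 P1.r1=1
P0.r0=0 P1.r0=1 P1.r1=1
P0.r0=2 P1.r0=0 P1.r1=0
P0.r0=2 P1.r0=0 P1.r1=1
P0.r0=2 P1.r0=1 P1.r1=1

outcome vector order: (P0.r0,P1.r0,P1.r1)
|PSO outcomes| = 6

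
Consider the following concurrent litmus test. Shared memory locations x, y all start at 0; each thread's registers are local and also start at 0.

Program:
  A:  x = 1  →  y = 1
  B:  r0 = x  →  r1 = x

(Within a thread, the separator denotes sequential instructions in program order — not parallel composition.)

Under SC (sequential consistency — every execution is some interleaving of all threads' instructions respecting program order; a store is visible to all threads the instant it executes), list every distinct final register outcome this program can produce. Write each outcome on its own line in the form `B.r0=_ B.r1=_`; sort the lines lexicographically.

outcome vector order: (B.r0,B.r1)
|SC outcomes| = 3

B.r0=0 B.r1=0
B.r0=0 B.r1=1
B.r0=1 B.r1=1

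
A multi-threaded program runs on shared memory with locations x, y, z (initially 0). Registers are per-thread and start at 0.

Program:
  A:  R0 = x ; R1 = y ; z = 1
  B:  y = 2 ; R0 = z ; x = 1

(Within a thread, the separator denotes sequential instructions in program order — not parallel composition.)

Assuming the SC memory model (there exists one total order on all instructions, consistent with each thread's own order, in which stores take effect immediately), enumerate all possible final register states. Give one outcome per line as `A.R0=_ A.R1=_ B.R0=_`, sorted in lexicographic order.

outcome vector order: (A.R0,A.R1,B.R0)
|SC outcomes| = 5

A.R0=0 A.R1=0 B.R0=0
A.R0=0 A.R1=0 B.R0=1
A.R0=0 A.R1=2 B.R0=0
A.R0=0 A.R1=2 B.R0=1
A.R0=1 A.R1=2 B.R0=0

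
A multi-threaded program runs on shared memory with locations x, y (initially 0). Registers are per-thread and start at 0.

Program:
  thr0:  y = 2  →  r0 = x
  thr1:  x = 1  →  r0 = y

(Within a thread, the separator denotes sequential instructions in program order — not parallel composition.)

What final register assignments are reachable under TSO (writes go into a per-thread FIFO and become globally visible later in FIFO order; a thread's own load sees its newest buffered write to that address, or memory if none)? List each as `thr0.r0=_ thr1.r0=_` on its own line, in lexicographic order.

thr0.r0=0 thr1.r0=0
thr0.r0=0 thr1.r0=2
thr0.r0=1 thr1.r0=0
thr0.r0=1 thr1.r0=2

outcome vector order: (thr0.r0,thr1.r0)
|TSO outcomes| = 4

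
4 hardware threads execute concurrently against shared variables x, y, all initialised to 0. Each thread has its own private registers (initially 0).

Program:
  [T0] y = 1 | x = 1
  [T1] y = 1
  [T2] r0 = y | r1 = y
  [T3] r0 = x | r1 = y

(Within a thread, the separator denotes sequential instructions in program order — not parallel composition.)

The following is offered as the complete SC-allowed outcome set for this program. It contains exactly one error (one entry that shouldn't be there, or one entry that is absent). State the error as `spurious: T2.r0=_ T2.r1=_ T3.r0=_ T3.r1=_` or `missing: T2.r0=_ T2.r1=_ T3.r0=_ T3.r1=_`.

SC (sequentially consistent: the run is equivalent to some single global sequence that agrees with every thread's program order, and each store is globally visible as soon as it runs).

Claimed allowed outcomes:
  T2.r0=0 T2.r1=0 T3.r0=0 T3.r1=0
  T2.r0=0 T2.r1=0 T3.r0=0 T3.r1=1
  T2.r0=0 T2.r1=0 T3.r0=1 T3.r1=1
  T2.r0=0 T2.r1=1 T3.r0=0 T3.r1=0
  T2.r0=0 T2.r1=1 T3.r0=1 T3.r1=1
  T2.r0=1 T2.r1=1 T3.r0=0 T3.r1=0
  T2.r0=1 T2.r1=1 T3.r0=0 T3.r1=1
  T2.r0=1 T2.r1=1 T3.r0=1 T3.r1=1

outcome vector order: (T2.r0,T2.r1,T3.r0,T3.r1)
SC: 9 outcomes — {0/0/0/0 0/0/0/1 0/0/1/1 0/1/0/0 0/1/0/1 0/1/1/1 1/1/0/0 1/1/0/1 1/1/1/1}
SC∖claimed = {0/1/0/1}

missing: T2.r0=0 T2.r1=1 T3.r0=0 T3.r1=1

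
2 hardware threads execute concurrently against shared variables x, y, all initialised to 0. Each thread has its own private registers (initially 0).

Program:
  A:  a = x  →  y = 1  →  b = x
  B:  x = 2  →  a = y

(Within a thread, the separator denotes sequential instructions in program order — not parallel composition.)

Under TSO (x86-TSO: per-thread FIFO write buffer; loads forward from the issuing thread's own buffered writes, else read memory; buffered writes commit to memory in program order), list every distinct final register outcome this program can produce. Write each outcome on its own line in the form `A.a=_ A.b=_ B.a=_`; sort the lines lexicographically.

outcome vector order: (A.a,A.b,B.a)
|TSO outcomes| = 6

A.a=0 A.b=0 B.a=0
A.a=0 A.b=0 B.a=1
A.a=0 A.b=2 B.a=0
A.a=0 A.b=2 B.a=1
A.a=2 A.b=2 B.a=0
A.a=2 A.b=2 B.a=1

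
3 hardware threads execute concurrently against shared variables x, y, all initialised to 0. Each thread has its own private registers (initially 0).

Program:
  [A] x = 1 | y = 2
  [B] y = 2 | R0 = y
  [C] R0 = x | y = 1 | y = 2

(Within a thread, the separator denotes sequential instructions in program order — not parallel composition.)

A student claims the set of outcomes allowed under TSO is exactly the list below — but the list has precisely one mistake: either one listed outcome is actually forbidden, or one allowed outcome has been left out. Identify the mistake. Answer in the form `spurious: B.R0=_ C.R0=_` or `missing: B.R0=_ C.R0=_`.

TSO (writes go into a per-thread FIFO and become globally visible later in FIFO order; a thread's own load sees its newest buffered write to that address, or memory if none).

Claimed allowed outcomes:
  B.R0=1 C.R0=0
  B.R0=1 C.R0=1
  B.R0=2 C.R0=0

missing: B.R0=2 C.R0=1

outcome vector order: (B.R0,C.R0)
under TSO → 10 11 20 21
TSO∖claimed = {21}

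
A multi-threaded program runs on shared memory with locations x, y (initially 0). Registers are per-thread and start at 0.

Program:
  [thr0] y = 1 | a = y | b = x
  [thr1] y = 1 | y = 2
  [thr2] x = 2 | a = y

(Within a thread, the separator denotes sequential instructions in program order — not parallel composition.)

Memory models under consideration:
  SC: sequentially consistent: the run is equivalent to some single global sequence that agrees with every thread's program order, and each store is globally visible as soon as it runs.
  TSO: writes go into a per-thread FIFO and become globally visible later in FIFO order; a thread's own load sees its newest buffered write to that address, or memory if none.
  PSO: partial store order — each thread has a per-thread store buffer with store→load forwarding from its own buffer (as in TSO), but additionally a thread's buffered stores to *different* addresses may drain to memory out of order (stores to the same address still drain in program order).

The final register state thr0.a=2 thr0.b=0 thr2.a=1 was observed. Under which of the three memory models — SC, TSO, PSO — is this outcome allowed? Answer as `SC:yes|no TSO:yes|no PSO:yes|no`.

outcome vector order: (thr0.a,thr0.b,thr2.a)
under SC → 101; 102; 120; 121; 122; 202; 220; 221; 222
under TSO → 100; 101; 102; 120; 121; 122; 200; 201; 202; 220; 221; 222
under PSO → 100; 101; 102; 120; 121; 122; 200; 201; 202; 220; 221; 222
target 201 ∈ {TSO,PSO}

SC:no TSO:yes PSO:yes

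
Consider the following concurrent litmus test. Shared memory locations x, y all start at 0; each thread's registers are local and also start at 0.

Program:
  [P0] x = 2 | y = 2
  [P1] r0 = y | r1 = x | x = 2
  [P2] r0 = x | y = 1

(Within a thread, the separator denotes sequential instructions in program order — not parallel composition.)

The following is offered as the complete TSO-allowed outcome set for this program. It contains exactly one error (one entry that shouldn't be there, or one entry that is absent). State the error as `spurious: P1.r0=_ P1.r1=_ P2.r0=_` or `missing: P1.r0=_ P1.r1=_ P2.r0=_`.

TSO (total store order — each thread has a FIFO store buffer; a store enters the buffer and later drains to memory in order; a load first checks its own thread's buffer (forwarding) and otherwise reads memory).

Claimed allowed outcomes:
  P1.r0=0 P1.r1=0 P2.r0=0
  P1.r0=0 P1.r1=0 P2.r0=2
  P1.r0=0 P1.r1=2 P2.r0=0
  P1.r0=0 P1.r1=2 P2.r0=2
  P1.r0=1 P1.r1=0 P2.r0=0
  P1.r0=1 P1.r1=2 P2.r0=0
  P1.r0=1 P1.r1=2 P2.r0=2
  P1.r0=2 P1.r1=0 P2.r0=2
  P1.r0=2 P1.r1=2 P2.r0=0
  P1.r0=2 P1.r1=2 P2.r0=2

outcome vector order: (P1.r0,P1.r1,P2.r0)
under TSO → <0 0 0>, <0 0 2>, <0 2 0>, <0 2 2>, <1 0 0>, <1 2 0>, <1 2 2>, <2 2 0>, <2 2 2>
claimed∖TSO = {<2 0 2>}

spurious: P1.r0=2 P1.r1=0 P2.r0=2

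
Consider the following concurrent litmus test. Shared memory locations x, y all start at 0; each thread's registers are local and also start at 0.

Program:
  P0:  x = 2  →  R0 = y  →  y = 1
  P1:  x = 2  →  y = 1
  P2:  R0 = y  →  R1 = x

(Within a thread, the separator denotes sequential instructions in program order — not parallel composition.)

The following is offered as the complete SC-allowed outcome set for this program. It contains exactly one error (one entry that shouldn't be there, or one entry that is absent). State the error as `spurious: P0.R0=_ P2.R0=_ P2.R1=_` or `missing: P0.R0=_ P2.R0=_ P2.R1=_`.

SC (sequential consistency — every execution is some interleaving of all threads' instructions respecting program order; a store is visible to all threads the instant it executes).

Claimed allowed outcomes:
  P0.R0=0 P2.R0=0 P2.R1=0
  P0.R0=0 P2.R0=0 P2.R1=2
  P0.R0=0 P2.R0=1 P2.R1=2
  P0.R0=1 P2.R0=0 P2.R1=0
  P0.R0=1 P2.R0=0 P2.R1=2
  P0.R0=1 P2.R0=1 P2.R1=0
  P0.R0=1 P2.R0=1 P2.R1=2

outcome vector order: (P0.R0,P2.R0,P2.R1)
SC: 6 outcomes — {<0 0 0>, <0 0 2>, <0 1 2>, <1 0 0>, <1 0 2>, <1 1 2>}
claimed∖SC = {<1 1 0>}

spurious: P0.R0=1 P2.R0=1 P2.R1=0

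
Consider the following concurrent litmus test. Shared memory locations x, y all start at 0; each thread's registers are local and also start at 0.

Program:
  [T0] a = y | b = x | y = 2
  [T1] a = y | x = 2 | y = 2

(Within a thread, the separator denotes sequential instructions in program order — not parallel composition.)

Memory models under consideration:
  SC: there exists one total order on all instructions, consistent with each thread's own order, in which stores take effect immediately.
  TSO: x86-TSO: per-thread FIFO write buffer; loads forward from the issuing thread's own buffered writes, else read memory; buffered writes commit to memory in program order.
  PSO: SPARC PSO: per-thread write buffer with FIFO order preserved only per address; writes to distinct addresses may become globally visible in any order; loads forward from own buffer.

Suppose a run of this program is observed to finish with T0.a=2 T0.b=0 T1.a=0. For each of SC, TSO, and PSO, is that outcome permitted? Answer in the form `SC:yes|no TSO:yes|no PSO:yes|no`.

SC:no TSO:no PSO:yes

outcome vector order: (T0.a,T0.b,T1.a)
under SC → 0/0/0, 0/0/2, 0/2/0, 2/2/0
under TSO → 0/0/0, 0/0/2, 0/2/0, 2/2/0
under PSO → 0/0/0, 0/0/2, 0/2/0, 2/0/0, 2/2/0
target 2/0/0 ∈ {PSO}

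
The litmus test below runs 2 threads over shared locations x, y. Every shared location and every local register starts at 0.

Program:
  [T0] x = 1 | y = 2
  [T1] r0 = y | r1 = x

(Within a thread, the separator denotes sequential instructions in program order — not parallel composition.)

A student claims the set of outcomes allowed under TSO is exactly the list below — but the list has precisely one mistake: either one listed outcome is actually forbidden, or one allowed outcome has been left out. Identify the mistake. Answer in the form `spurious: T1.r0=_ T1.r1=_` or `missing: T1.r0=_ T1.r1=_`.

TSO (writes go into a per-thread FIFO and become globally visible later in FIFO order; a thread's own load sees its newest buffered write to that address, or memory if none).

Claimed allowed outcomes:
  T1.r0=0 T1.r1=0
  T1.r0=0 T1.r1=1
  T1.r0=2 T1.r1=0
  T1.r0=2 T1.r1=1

outcome vector order: (T1.r0,T1.r1)
TSO (3): (0,0); (0,1); (2,1)
claimed∖TSO = {(2,0)}

spurious: T1.r0=2 T1.r1=0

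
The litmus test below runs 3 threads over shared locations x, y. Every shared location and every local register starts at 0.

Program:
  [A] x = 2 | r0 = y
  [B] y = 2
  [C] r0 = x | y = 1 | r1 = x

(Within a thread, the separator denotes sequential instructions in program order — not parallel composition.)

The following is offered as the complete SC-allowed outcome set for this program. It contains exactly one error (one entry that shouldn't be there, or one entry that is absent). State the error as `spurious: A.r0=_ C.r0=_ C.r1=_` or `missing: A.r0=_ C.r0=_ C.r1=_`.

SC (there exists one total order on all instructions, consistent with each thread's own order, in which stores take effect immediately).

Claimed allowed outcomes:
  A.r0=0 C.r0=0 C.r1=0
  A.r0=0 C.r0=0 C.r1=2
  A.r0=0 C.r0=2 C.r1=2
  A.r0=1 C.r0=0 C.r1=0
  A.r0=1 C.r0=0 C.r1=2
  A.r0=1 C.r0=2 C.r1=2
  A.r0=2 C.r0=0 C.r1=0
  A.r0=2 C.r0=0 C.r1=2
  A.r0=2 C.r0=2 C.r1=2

spurious: A.r0=0 C.r0=0 C.r1=0

outcome vector order: (A.r0,C.r0,C.r1)
SC: 8 outcomes — {002 022 100 102 122 200 202 222}
claimed∖SC = {000}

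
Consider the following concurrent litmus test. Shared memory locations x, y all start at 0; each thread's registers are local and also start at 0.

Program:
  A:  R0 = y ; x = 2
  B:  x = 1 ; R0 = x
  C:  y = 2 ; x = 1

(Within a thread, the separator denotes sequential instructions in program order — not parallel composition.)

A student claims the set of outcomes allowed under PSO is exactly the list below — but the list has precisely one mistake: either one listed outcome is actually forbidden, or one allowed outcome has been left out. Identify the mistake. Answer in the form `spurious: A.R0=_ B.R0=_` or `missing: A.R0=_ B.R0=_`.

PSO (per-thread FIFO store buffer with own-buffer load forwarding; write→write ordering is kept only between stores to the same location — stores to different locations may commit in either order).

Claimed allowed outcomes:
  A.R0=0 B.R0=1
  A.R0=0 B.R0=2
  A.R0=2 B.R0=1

outcome vector order: (A.R0,B.R0)
under PSO → <0 1> <0 2> <2 1> <2 2>
PSO∖claimed = {<2 2>}

missing: A.R0=2 B.R0=2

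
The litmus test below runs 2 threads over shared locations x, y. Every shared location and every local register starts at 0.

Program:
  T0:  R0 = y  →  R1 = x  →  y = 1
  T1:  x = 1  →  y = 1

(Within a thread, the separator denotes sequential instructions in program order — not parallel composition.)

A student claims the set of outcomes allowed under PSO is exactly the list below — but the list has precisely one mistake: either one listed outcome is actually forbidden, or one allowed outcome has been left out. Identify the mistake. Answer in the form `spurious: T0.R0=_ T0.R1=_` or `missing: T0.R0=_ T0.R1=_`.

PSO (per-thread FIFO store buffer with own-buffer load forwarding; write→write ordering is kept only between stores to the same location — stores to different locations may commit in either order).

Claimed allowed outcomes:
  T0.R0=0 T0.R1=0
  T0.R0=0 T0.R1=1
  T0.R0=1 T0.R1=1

missing: T0.R0=1 T0.R1=0

outcome vector order: (T0.R0,T0.R1)
PSO: 4 outcomes — {00, 01, 10, 11}
PSO∖claimed = {10}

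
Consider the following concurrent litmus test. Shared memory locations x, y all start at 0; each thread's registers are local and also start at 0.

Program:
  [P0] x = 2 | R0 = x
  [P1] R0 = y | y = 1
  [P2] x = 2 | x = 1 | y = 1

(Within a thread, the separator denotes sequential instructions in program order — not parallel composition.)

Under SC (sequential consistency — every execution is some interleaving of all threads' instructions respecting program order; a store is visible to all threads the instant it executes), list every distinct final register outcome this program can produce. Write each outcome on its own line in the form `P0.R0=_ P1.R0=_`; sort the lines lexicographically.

P0.R0=1 P1.R0=0
P0.R0=1 P1.R0=1
P0.R0=2 P1.R0=0
P0.R0=2 P1.R0=1

outcome vector order: (P0.R0,P1.R0)
|SC outcomes| = 4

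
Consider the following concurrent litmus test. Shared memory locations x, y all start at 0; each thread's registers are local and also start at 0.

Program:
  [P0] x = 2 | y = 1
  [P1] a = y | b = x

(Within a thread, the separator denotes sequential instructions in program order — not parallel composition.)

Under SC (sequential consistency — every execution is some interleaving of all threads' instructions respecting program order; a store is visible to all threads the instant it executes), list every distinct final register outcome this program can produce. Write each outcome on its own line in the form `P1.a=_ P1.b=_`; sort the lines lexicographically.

outcome vector order: (P1.a,P1.b)
|SC outcomes| = 3

P1.a=0 P1.b=0
P1.a=0 P1.b=2
P1.a=1 P1.b=2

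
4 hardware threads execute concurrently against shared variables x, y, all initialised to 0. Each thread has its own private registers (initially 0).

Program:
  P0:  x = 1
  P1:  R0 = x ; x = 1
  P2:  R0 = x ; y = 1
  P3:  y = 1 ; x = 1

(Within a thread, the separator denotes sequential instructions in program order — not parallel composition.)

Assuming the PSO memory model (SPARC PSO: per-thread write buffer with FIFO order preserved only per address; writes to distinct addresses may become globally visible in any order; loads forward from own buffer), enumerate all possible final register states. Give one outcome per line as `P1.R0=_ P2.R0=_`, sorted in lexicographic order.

P1.R0=0 P2.R0=0
P1.R0=0 P2.R0=1
P1.R0=1 P2.R0=0
P1.R0=1 P2.R0=1

outcome vector order: (P1.R0,P2.R0)
|PSO outcomes| = 4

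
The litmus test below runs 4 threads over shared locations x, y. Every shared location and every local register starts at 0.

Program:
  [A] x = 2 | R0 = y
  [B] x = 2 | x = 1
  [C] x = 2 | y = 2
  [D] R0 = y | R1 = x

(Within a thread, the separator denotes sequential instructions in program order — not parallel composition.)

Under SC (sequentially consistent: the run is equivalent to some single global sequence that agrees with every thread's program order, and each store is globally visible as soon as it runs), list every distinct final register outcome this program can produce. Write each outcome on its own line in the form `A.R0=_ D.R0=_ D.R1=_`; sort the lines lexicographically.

outcome vector order: (A.R0,D.R0,D.R1)
|SC outcomes| = 10

A.R0=0 D.R0=0 D.R1=0
A.R0=0 D.R0=0 D.R1=1
A.R0=0 D.R0=0 D.R1=2
A.R0=0 D.R0=2 D.R1=1
A.R0=0 D.R0=2 D.R1=2
A.R0=2 D.R0=0 D.R1=0
A.R0=2 D.R0=0 D.R1=1
A.R0=2 D.R0=0 D.R1=2
A.R0=2 D.R0=2 D.R1=1
A.R0=2 D.R0=2 D.R1=2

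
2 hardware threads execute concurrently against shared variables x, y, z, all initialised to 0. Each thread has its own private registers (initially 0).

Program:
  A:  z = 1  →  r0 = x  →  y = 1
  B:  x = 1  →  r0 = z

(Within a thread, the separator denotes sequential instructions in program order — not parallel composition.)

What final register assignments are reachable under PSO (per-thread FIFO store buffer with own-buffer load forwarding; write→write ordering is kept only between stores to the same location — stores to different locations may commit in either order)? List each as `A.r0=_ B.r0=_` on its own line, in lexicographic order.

A.r0=0 B.r0=0
A.r0=0 B.r0=1
A.r0=1 B.r0=0
A.r0=1 B.r0=1

outcome vector order: (A.r0,B.r0)
|PSO outcomes| = 4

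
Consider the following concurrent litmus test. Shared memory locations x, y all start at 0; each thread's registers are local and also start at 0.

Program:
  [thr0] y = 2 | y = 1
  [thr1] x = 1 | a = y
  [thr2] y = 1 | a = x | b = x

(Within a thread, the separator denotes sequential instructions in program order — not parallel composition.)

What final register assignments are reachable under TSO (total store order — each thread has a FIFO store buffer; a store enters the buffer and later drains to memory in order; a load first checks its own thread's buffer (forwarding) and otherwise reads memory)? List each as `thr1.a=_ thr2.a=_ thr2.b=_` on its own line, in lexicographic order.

outcome vector order: (thr1.a,thr2.a,thr2.b)
|TSO outcomes| = 9

thr1.a=0 thr2.a=0 thr2.b=0
thr1.a=0 thr2.a=0 thr2.b=1
thr1.a=0 thr2.a=1 thr2.b=1
thr1.a=1 thr2.a=0 thr2.b=0
thr1.a=1 thr2.a=0 thr2.b=1
thr1.a=1 thr2.a=1 thr2.b=1
thr1.a=2 thr2.a=0 thr2.b=0
thr1.a=2 thr2.a=0 thr2.b=1
thr1.a=2 thr2.a=1 thr2.b=1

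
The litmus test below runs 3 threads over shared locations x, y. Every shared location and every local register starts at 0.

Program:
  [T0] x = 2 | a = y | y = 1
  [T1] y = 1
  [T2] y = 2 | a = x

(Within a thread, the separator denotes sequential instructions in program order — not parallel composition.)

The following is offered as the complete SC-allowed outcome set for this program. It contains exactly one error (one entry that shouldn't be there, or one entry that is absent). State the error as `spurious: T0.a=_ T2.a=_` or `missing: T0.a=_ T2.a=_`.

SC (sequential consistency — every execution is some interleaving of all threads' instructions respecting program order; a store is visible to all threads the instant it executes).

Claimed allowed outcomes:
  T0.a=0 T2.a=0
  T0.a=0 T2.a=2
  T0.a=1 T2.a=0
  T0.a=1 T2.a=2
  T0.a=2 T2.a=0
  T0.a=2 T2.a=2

outcome vector order: (T0.a,T2.a)
SC (5): <0 2> <1 0> <1 2> <2 0> <2 2>
claimed∖SC = {<0 0>}

spurious: T0.a=0 T2.a=0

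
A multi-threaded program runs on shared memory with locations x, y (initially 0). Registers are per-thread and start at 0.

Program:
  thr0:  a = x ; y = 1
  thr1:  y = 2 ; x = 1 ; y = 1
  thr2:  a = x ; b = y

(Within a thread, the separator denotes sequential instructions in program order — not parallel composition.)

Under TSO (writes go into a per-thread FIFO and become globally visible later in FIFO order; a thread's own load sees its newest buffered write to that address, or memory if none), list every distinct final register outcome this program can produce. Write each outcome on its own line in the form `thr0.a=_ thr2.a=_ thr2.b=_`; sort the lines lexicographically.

thr0.a=0 thr2.a=0 thr2.b=0
thr0.a=0 thr2.a=0 thr2.b=1
thr0.a=0 thr2.a=0 thr2.b=2
thr0.a=0 thr2.a=1 thr2.b=1
thr0.a=0 thr2.a=1 thr2.b=2
thr0.a=1 thr2.a=0 thr2.b=0
thr0.a=1 thr2.a=0 thr2.b=1
thr0.a=1 thr2.a=0 thr2.b=2
thr0.a=1 thr2.a=1 thr2.b=1
thr0.a=1 thr2.a=1 thr2.b=2

outcome vector order: (thr0.a,thr2.a,thr2.b)
|TSO outcomes| = 10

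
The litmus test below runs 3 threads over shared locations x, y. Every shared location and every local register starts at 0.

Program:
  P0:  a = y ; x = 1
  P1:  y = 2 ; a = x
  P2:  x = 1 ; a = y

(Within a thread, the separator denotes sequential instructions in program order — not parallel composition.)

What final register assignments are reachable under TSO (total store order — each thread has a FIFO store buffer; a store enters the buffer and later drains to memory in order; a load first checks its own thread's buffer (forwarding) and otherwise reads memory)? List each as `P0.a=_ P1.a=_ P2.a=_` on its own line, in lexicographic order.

P0.a=0 P1.a=0 P2.a=0
P0.a=0 P1.a=0 P2.a=2
P0.a=0 P1.a=1 P2.a=0
P0.a=0 P1.a=1 P2.a=2
P0.a=2 P1.a=0 P2.a=0
P0.a=2 P1.a=0 P2.a=2
P0.a=2 P1.a=1 P2.a=0
P0.a=2 P1.a=1 P2.a=2

outcome vector order: (P0.a,P1.a,P2.a)
|TSO outcomes| = 8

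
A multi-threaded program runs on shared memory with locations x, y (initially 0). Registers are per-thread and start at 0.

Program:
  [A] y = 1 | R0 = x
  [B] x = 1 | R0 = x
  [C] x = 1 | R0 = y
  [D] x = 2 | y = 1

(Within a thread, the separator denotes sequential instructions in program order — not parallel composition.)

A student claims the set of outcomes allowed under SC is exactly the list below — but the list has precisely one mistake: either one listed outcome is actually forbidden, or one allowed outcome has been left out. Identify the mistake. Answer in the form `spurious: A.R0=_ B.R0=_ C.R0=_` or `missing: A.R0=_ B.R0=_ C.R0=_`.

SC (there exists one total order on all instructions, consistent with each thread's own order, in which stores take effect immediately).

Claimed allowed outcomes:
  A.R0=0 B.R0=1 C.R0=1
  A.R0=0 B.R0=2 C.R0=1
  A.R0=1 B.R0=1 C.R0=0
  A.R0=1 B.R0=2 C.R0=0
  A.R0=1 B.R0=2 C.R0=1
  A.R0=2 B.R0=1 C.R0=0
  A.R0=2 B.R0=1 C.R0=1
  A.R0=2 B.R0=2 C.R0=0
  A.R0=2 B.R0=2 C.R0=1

outcome vector order: (A.R0,B.R0,C.R0)
SC (10): 011 021 110 111 120 121 210 211 220 221
SC∖claimed = {111}

missing: A.R0=1 B.R0=1 C.R0=1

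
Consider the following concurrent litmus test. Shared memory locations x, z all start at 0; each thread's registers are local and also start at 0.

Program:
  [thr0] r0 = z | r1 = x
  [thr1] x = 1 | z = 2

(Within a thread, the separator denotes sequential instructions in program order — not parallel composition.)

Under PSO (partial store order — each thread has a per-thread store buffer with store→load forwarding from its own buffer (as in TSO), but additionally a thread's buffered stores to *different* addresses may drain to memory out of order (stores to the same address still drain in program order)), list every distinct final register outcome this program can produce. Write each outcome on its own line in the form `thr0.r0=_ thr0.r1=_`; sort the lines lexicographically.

thr0.r0=0 thr0.r1=0
thr0.r0=0 thr0.r1=1
thr0.r0=2 thr0.r1=0
thr0.r0=2 thr0.r1=1

outcome vector order: (thr0.r0,thr0.r1)
|PSO outcomes| = 4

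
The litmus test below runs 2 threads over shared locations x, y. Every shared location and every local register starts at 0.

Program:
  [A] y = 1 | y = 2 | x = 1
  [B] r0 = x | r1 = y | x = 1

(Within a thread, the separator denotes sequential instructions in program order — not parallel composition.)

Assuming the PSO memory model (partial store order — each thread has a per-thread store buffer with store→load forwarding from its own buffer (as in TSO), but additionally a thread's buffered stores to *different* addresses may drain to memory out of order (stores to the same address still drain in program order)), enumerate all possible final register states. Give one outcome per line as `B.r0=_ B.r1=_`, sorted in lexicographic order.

outcome vector order: (B.r0,B.r1)
|PSO outcomes| = 6

B.r0=0 B.r1=0
B.r0=0 B.r1=1
B.r0=0 B.r1=2
B.r0=1 B.r1=0
B.r0=1 B.r1=1
B.r0=1 B.r1=2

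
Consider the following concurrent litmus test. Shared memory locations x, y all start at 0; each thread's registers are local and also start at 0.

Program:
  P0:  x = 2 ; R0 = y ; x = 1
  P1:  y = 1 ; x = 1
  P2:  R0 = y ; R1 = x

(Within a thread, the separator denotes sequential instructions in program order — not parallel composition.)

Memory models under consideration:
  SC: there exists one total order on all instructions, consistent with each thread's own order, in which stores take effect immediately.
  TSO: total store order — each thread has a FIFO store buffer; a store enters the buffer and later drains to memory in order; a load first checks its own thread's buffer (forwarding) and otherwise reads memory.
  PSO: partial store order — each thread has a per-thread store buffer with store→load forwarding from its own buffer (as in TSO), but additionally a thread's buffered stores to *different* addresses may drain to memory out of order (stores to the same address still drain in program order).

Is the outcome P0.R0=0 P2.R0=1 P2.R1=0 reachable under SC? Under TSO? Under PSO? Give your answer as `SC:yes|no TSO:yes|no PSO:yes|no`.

SC:no TSO:yes PSO:yes

outcome vector order: (P0.R0,P2.R0,P2.R1)
SC (11): 000 001 002 011 012 100 101 102 110 111 112
TSO (12): 000 001 002 010 011 012 100 101 102 110 111 112
PSO (12): 000 001 002 010 011 012 100 101 102 110 111 112
target 010 ∈ {TSO,PSO}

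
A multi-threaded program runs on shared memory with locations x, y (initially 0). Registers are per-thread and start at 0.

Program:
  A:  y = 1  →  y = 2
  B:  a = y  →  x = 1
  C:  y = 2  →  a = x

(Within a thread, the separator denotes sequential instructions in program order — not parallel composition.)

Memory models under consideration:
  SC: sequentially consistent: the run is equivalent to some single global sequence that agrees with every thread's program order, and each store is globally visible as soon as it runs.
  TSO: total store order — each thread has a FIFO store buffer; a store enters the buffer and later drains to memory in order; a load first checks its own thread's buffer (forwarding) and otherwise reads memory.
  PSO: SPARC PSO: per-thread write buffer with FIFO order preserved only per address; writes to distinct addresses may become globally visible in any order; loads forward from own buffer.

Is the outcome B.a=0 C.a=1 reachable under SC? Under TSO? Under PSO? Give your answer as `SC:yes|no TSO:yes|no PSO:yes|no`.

outcome vector order: (B.a,C.a)
SC (6): 0/0 0/1 1/0 1/1 2/0 2/1
TSO (6): 0/0 0/1 1/0 1/1 2/0 2/1
PSO (6): 0/0 0/1 1/0 1/1 2/0 2/1
target 0/1 ∈ {SC,TSO,PSO}

SC:yes TSO:yes PSO:yes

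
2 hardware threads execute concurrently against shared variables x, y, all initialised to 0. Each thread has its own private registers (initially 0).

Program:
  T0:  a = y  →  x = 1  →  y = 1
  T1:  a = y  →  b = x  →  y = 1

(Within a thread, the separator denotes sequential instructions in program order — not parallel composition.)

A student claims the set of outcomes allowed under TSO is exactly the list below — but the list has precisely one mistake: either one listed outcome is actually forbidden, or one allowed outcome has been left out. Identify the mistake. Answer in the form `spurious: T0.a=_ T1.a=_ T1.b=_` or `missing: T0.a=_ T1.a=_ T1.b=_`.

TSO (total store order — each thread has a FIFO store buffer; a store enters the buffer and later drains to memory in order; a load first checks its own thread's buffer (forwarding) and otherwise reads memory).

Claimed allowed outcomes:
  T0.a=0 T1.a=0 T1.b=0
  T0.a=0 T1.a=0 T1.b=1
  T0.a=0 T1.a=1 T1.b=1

outcome vector order: (T0.a,T1.a,T1.b)
under TSO → 000 001 011 100
TSO∖claimed = {100}

missing: T0.a=1 T1.a=0 T1.b=0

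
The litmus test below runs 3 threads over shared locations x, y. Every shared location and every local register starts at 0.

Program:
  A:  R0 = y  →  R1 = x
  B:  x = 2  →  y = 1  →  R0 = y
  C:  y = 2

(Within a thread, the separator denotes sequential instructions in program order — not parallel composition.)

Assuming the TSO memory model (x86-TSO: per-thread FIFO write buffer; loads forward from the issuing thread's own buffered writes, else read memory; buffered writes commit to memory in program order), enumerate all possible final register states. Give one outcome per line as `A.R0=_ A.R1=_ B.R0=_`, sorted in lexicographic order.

A.R0=0 A.R1=0 B.R0=1
A.R0=0 A.R1=0 B.R0=2
A.R0=0 A.R1=2 B.R0=1
A.R0=0 A.R1=2 B.R0=2
A.R0=1 A.R1=2 B.R0=1
A.R0=1 A.R1=2 B.R0=2
A.R0=2 A.R1=0 B.R0=1
A.R0=2 A.R1=2 B.R0=1
A.R0=2 A.R1=2 B.R0=2

outcome vector order: (A.R0,A.R1,B.R0)
|TSO outcomes| = 9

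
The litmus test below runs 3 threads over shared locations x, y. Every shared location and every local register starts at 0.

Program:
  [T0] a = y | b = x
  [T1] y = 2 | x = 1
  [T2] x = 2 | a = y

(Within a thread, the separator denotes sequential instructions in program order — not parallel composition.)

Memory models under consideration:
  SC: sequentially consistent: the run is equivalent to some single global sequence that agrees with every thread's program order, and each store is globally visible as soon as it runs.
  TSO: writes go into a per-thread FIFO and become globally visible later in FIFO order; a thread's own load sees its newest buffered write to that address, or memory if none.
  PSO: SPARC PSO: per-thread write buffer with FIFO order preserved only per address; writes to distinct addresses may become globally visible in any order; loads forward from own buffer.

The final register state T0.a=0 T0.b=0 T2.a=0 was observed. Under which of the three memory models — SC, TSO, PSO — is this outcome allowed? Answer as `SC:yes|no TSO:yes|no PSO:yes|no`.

outcome vector order: (T0.a,T0.b,T2.a)
under SC → 000; 002; 010; 012; 020; 022; 202; 210; 212; 220; 222
under TSO → 000; 002; 010; 012; 020; 022; 200; 202; 210; 212; 220; 222
under PSO → 000; 002; 010; 012; 020; 022; 200; 202; 210; 212; 220; 222
target 000 ∈ {SC,TSO,PSO}

SC:yes TSO:yes PSO:yes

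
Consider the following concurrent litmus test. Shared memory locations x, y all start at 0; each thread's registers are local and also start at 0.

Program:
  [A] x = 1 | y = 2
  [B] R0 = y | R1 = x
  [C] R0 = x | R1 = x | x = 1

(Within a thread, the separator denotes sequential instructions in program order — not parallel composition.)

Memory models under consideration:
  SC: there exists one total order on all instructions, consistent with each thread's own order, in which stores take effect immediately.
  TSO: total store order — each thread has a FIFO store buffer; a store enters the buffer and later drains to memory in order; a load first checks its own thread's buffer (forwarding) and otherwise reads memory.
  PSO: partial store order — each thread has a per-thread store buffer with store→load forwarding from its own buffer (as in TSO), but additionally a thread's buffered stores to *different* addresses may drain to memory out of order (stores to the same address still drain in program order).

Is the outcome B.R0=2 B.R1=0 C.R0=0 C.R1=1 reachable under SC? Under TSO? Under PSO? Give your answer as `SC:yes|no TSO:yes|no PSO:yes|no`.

outcome vector order: (B.R0,B.R1,C.R0,C.R1)
SC (9): 0/0/0/0, 0/0/0/1, 0/0/1/1, 0/1/0/0, 0/1/0/1, 0/1/1/1, 2/1/0/0, 2/1/0/1, 2/1/1/1
TSO (9): 0/0/0/0, 0/0/0/1, 0/0/1/1, 0/1/0/0, 0/1/0/1, 0/1/1/1, 2/1/0/0, 2/1/0/1, 2/1/1/1
PSO (12): 0/0/0/0, 0/0/0/1, 0/0/1/1, 0/1/0/0, 0/1/0/1, 0/1/1/1, 2/0/0/0, 2/0/0/1, 2/0/1/1, 2/1/0/0, 2/1/0/1, 2/1/1/1
target 2/0/0/1 ∈ {PSO}

SC:no TSO:no PSO:yes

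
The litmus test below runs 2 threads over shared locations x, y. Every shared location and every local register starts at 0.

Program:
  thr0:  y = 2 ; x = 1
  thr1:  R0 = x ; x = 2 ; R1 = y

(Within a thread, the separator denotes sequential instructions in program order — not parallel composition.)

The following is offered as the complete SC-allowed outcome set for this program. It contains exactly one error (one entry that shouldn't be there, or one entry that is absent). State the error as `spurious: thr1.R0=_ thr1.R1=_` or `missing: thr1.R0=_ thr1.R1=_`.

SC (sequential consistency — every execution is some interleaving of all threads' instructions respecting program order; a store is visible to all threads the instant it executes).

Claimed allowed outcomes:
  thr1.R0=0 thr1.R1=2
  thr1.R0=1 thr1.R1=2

outcome vector order: (thr1.R0,thr1.R1)
SC: 3 outcomes — {00 02 12}
SC∖claimed = {00}

missing: thr1.R0=0 thr1.R1=0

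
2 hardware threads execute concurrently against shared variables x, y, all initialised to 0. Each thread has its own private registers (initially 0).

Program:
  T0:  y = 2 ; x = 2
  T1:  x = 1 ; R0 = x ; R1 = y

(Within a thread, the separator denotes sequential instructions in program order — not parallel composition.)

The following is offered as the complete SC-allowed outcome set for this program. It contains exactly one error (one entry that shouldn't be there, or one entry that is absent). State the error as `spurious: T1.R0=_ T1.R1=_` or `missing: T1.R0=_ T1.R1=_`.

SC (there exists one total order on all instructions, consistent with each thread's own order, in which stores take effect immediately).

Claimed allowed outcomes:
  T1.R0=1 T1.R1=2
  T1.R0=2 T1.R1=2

outcome vector order: (T1.R0,T1.R1)
[SC] allowed = {1/0; 1/2; 2/2}
SC∖claimed = {1/0}

missing: T1.R0=1 T1.R1=0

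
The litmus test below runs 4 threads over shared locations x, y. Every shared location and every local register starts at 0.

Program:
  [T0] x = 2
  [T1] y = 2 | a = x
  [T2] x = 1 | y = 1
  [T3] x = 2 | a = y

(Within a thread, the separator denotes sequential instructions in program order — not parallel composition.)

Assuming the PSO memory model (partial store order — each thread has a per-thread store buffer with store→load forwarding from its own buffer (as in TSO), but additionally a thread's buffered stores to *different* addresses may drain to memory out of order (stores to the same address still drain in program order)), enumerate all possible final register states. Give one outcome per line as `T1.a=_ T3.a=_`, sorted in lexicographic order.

T1.a=0 T3.a=0
T1.a=0 T3.a=1
T1.a=0 T3.a=2
T1.a=1 T3.a=0
T1.a=1 T3.a=1
T1.a=1 T3.a=2
T1.a=2 T3.a=0
T1.a=2 T3.a=1
T1.a=2 T3.a=2

outcome vector order: (T1.a,T3.a)
|PSO outcomes| = 9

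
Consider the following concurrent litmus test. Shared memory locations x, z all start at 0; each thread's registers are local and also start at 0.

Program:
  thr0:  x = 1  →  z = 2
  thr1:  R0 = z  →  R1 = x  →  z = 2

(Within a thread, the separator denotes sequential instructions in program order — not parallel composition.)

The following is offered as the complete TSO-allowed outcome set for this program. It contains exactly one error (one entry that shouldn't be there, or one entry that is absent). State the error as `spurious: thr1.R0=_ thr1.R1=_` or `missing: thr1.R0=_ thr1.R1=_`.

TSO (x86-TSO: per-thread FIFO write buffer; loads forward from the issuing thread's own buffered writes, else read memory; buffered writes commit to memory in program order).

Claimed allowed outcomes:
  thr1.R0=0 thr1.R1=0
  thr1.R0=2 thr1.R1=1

missing: thr1.R0=0 thr1.R1=1

outcome vector order: (thr1.R0,thr1.R1)
under TSO → 00, 01, 21
TSO∖claimed = {01}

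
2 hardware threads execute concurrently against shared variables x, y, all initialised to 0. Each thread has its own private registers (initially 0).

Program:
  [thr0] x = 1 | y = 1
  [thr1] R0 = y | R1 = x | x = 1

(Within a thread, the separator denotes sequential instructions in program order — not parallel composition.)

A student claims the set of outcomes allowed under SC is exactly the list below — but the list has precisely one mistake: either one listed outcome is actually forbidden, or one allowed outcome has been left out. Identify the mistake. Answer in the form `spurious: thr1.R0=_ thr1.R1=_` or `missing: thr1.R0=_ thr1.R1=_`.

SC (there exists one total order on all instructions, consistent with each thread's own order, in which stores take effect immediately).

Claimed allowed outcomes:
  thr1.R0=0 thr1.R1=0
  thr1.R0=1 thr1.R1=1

missing: thr1.R0=0 thr1.R1=1

outcome vector order: (thr1.R0,thr1.R1)
SC: 3 outcomes — {(0,0) (0,1) (1,1)}
SC∖claimed = {(0,1)}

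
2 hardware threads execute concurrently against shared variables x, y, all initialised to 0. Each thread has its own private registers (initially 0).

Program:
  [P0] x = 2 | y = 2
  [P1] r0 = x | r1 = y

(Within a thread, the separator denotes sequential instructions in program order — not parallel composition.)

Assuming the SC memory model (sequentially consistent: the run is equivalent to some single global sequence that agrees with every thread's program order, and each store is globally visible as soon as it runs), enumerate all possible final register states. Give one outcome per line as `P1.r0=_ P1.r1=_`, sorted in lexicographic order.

outcome vector order: (P1.r0,P1.r1)
|SC outcomes| = 4

P1.r0=0 P1.r1=0
P1.r0=0 P1.r1=2
P1.r0=2 P1.r1=0
P1.r0=2 P1.r1=2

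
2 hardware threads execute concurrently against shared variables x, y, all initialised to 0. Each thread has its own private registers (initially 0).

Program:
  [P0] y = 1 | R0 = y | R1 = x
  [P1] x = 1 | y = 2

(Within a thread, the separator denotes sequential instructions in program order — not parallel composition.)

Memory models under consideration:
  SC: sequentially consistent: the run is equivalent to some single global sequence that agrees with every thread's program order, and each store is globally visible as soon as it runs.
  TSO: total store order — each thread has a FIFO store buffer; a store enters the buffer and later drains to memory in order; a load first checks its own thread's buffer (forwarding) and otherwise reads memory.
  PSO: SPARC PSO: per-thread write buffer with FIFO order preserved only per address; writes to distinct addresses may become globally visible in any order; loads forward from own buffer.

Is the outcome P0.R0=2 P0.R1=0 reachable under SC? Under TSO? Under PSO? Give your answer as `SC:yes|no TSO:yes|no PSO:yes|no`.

SC:no TSO:no PSO:yes

outcome vector order: (P0.R0,P0.R1)
SC (3): 10, 11, 21
TSO (3): 10, 11, 21
PSO (4): 10, 11, 20, 21
target 20 ∈ {PSO}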